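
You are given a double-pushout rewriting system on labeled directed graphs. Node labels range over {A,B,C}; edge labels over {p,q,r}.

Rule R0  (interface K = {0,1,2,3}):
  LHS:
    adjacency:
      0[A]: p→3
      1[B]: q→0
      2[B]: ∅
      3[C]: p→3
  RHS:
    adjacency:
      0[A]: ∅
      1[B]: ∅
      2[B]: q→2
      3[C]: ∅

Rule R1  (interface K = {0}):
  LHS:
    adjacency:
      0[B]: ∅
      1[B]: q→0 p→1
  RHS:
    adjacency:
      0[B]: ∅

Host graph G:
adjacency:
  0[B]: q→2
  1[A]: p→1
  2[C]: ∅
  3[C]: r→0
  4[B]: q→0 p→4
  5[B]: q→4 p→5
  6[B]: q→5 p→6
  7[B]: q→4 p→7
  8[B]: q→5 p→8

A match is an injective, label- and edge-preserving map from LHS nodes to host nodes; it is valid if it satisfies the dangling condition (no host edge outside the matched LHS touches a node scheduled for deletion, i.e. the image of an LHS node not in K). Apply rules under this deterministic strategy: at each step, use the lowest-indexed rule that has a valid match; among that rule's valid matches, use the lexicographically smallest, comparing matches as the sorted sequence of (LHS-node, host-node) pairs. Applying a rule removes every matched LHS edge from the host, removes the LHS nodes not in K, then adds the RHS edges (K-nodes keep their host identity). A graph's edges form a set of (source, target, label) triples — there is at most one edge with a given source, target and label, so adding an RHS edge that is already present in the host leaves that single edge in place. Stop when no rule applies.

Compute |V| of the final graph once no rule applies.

start.  V:9 E:13  edges: 0-q->2 1-p->1 3-r->0 4-q->0 4-p->4 5-q->4 5-p->5 6-q->5 6-p->6 7-q->4 7-p->7 8-q->5 8-p->8
1. fire R1 via {0↦4, 1↦7}  →  V:8 E:11  edges: 0-q->2 1-p->1 3-r->0 4-q->0 4-p->4 5-q->4 5-p->5 6-q->5 6-p->6 8-q->5 8-p->8
2. fire R1 via {0↦5, 1↦6}  →  V:7 E:9  edges: 0-q->2 1-p->1 3-r->0 4-q->0 4-p->4 5-q->4 5-p->5 8-q->5 8-p->8
3. fire R1 via {0↦5, 1↦8}  →  V:6 E:7  edges: 0-q->2 1-p->1 3-r->0 4-q->0 4-p->4 5-q->4 5-p->5
4. fire R1 via {0↦4, 1↦5}  →  V:5 E:5  edges: 0-q->2 1-p->1 3-r->0 4-q->0 4-p->4
5. fire R1 via {0↦0, 1↦4}  →  V:4 E:3  edges: 0-q->2 1-p->1 3-r->0
halt: no rule applies after step 5
NF nodes: {0:B, 1:A, 2:C, 3:C}

Answer: 4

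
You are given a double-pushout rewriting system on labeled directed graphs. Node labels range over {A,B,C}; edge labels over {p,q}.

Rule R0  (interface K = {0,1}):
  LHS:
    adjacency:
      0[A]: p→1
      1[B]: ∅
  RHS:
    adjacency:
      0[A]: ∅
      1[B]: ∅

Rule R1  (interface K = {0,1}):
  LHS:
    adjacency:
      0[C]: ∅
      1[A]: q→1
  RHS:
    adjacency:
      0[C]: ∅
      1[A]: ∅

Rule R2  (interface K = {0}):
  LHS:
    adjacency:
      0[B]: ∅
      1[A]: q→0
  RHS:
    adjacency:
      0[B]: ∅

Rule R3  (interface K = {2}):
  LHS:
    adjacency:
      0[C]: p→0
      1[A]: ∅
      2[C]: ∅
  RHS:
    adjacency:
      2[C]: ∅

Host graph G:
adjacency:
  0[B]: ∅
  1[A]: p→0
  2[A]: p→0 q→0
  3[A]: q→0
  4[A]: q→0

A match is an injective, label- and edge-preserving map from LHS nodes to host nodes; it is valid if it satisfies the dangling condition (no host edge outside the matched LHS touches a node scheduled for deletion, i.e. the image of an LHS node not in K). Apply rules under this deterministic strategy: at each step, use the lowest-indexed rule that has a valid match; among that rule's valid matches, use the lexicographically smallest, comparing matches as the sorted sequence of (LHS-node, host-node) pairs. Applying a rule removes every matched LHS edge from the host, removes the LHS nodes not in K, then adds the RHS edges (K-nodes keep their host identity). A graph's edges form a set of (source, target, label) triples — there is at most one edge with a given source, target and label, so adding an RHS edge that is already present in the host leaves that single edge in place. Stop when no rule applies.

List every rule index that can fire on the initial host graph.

Answer: [R0,R2]

Rewrite trace:
R0: 2 valid matches — {0↦1, 1↦0}, {0↦2, 1↦0}
R1: no valid match — LHS pattern not found
R2: 2 valid matches — {0↦0, 1↦3}, {0↦0, 1↦4}
R3: no valid match — LHS pattern not found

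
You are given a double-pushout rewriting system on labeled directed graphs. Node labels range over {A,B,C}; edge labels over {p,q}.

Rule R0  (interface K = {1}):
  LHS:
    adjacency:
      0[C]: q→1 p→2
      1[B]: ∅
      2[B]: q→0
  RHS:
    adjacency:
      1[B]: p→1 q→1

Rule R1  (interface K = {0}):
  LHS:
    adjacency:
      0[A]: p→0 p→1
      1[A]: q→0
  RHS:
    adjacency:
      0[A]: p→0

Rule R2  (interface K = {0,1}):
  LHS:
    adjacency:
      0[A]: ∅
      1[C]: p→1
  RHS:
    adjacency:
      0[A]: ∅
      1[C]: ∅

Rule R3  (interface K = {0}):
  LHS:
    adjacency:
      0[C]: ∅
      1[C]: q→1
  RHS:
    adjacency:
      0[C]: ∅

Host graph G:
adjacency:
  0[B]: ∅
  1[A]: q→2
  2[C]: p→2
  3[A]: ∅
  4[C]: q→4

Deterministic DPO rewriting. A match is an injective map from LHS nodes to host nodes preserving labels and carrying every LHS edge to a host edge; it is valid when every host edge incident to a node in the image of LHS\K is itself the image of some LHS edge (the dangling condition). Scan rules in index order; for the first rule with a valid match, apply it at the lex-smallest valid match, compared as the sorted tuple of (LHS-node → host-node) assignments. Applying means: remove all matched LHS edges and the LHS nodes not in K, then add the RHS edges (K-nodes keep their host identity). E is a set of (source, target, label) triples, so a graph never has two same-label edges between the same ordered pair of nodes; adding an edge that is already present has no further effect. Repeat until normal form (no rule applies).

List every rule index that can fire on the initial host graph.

R0: no valid match — LHS pattern not found
R1: no valid match — LHS pattern not found
R2: 2 valid matches — {0↦1, 1↦2}, {0↦3, 1↦2}
R3: 1 valid match — {0↦2, 1↦4}

Answer: [R2,R3]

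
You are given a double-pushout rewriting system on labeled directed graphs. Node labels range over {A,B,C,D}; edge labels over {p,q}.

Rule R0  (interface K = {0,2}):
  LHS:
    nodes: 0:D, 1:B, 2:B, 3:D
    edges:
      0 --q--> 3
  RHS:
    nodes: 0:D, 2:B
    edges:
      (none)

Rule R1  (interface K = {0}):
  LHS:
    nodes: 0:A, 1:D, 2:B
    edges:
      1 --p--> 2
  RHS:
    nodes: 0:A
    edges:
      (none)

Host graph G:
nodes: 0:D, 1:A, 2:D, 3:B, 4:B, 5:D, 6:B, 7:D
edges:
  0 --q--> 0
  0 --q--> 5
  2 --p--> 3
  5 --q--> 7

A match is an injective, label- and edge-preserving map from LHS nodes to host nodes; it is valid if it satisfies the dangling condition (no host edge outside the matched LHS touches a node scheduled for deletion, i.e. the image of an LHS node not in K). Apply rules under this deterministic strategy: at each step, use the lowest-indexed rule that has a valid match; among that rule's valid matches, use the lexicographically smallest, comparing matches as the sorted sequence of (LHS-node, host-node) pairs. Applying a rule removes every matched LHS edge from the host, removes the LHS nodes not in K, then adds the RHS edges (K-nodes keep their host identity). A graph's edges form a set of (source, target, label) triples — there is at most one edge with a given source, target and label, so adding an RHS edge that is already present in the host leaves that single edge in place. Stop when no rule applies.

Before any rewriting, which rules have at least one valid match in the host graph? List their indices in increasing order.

R0: 4 valid matches — {0↦5, 1↦4, 2↦3, 3↦7}, {0↦5, 1↦4, 2↦6, 3↦7}, {0↦5, 1↦6, 2↦3, 3↦7} (+1 more)
R1: 1 valid match — {0↦1, 1↦2, 2↦3}

Answer: [R0,R1]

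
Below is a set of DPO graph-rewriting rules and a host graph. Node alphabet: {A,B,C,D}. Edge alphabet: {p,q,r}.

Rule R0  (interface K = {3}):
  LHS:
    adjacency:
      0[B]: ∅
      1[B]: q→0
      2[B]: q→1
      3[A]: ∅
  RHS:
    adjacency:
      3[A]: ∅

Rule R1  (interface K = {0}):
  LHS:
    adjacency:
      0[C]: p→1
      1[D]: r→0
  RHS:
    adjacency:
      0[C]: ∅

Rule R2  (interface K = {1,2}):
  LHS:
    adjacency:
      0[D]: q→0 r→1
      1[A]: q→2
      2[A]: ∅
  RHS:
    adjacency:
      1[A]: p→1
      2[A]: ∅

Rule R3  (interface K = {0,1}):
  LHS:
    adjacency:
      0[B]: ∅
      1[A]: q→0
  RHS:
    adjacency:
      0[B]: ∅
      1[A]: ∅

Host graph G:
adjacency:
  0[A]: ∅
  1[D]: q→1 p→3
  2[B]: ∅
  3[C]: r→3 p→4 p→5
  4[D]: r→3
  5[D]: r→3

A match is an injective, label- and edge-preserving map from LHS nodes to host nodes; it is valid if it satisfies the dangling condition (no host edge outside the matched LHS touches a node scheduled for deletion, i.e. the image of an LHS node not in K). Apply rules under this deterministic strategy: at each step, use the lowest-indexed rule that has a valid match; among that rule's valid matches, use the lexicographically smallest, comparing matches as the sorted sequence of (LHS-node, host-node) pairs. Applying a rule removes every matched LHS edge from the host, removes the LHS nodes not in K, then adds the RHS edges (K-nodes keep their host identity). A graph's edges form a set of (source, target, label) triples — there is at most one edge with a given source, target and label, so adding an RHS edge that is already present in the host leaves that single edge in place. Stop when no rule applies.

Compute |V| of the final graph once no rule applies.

Answer: 4

Steps:
[0] host  ⇒  6 nodes, 7 edges  {1-q->1 1-p->3 3-r->3 3-p->4 3-p->5 4-r->3 5-r->3}
[1] R1 @ {0↦3, 1↦4}  ⇒  5 nodes, 5 edges  {1-q->1 1-p->3 3-r->3 3-p->5 5-r->3}
[2] R1 @ {0↦3, 1↦5}  ⇒  4 nodes, 3 edges  {1-q->1 1-p->3 3-r->3}
normal form: no rule applies after step 2
NF nodes: {0:A, 1:D, 2:B, 3:C}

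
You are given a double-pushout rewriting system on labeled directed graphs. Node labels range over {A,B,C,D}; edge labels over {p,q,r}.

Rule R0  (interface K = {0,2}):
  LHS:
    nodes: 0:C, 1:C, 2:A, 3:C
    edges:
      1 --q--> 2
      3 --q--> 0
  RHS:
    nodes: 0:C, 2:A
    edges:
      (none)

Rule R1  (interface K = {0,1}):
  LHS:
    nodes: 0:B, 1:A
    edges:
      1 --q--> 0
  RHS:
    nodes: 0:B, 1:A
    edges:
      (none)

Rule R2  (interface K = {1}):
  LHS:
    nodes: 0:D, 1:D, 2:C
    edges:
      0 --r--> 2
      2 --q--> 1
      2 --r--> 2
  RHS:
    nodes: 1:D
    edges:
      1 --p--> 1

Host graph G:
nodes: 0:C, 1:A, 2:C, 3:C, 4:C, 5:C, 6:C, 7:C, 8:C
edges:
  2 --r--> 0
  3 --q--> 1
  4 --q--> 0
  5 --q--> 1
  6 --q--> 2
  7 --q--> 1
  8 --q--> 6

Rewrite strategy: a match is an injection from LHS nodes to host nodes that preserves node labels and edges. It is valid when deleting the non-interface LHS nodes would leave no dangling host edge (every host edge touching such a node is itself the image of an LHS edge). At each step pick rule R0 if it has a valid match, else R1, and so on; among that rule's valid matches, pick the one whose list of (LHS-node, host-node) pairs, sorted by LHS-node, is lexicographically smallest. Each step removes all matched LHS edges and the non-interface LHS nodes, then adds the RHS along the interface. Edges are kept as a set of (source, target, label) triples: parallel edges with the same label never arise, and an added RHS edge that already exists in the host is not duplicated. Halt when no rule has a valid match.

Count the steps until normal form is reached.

Answer: 3

Steps:
[0] host  ⇒  9 nodes, 7 edges  {2-r->0 3-q->1 4-q->0 5-q->1 6-q->2 7-q->1 8-q->6}
[1] R0 @ {0↦0, 1↦3, 2↦1, 3↦4}  ⇒  7 nodes, 5 edges  {2-r->0 5-q->1 6-q->2 7-q->1 8-q->6}
[2] R0 @ {0↦6, 1↦5, 2↦1, 3↦8}  ⇒  5 nodes, 3 edges  {2-r->0 6-q->2 7-q->1}
[3] R0 @ {0↦2, 1↦7, 2↦1, 3↦6}  ⇒  3 nodes, 1 edges  {2-r->0}
final graph: no rule applies after step 3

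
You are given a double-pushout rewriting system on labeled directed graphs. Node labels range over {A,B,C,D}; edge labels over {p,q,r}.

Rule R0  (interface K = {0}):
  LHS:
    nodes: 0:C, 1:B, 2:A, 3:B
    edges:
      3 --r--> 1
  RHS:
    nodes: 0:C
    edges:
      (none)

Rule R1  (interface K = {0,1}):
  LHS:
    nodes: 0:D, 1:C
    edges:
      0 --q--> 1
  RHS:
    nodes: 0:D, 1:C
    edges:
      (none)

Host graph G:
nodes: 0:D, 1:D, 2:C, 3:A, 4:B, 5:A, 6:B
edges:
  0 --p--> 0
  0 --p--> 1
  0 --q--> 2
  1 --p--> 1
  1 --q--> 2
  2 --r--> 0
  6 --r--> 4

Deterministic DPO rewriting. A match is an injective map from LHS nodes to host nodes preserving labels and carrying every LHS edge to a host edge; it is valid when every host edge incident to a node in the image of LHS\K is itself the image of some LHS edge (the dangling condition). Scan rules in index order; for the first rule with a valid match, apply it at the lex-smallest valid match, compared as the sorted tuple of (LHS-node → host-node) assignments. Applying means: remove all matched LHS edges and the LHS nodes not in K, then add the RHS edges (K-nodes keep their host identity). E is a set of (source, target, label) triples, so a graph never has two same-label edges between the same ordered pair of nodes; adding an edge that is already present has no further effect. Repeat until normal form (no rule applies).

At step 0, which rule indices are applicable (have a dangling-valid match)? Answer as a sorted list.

Answer: [R0,R1]

Rewrite trace:
R0: 2 valid matches — {0↦2, 1↦4, 2↦3, 3↦6}, {0↦2, 1↦4, 2↦5, 3↦6}
R1: 2 valid matches — {0↦0, 1↦2}, {0↦1, 1↦2}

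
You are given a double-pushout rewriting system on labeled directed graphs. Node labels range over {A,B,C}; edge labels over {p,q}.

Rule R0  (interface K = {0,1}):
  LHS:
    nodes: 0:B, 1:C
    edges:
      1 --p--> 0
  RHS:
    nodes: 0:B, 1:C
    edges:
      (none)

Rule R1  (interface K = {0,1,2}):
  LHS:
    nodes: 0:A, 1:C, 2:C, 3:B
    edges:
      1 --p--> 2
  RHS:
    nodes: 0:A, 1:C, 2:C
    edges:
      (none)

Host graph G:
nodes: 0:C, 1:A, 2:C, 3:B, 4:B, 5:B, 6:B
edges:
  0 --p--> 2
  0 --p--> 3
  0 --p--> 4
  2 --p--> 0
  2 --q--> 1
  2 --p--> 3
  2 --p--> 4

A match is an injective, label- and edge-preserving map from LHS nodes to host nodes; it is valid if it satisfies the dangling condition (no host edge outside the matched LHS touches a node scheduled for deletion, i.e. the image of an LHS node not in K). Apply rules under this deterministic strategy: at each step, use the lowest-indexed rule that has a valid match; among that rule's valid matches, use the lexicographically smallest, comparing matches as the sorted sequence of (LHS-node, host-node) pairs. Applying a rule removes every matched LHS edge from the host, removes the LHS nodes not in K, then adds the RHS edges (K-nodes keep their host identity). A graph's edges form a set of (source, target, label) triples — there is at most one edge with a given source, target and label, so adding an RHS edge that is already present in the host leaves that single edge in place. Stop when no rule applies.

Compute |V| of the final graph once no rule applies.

initial: |V|=7 |E|=7  E = 0-p->2 0-p->3 0-p->4 2-p->0 2-q->1 2-p->3 2-p->4
step 1: apply R0 at {0↦3, 1↦0}  → |V|=7 |E|=6  E = 0-p->2 0-p->4 2-p->0 2-q->1 2-p->3 2-p->4
step 2: apply R0 at {0↦3, 1↦2}  → |V|=7 |E|=5  E = 0-p->2 0-p->4 2-p->0 2-q->1 2-p->4
step 3: apply R0 at {0↦4, 1↦0}  → |V|=7 |E|=4  E = 0-p->2 2-p->0 2-q->1 2-p->4
step 4: apply R0 at {0↦4, 1↦2}  → |V|=7 |E|=3  E = 0-p->2 2-p->0 2-q->1
step 5: apply R1 at {0↦1, 1↦0, 2↦2, 3↦3}  → |V|=6 |E|=2  E = 2-p->0 2-q->1
step 6: apply R1 at {0↦1, 1↦2, 2↦0, 3↦4}  → |V|=5 |E|=1  E = 2-q->1
normal form: no rule applies after step 6
NF nodes: {0:C, 1:A, 2:C, 5:B, 6:B}

Answer: 5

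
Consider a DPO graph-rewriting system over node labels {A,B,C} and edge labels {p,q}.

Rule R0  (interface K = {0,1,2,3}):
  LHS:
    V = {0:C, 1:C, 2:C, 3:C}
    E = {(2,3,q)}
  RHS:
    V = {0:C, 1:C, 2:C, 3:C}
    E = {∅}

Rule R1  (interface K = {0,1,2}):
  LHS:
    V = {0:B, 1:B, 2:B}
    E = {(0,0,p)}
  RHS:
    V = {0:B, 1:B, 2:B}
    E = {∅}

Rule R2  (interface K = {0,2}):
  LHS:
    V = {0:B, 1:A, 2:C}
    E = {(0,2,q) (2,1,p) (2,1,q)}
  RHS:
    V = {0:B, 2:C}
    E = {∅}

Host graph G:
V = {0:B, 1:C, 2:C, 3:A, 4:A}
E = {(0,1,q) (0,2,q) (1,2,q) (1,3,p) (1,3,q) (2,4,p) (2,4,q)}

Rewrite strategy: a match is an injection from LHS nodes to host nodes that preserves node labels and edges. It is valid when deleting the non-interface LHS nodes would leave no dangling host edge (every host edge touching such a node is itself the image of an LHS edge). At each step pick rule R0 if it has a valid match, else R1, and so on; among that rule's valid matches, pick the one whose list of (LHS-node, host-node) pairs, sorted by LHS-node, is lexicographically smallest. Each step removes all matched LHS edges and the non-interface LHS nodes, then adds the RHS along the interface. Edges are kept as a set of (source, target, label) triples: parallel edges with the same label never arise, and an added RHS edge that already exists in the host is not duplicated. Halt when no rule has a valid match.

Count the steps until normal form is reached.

initial: |V|=5 |E|=7  E = 0-q->1 0-q->2 1-q->2 1-p->3 1-q->3 2-p->4 2-q->4
step 1: apply R2 at {0↦0, 1↦3, 2↦1}  → |V|=4 |E|=4  E = 0-q->2 1-q->2 2-p->4 2-q->4
step 2: apply R2 at {0↦0, 1↦4, 2↦2}  → |V|=3 |E|=1  E = 1-q->2
normal form: no rule applies after step 2

Answer: 2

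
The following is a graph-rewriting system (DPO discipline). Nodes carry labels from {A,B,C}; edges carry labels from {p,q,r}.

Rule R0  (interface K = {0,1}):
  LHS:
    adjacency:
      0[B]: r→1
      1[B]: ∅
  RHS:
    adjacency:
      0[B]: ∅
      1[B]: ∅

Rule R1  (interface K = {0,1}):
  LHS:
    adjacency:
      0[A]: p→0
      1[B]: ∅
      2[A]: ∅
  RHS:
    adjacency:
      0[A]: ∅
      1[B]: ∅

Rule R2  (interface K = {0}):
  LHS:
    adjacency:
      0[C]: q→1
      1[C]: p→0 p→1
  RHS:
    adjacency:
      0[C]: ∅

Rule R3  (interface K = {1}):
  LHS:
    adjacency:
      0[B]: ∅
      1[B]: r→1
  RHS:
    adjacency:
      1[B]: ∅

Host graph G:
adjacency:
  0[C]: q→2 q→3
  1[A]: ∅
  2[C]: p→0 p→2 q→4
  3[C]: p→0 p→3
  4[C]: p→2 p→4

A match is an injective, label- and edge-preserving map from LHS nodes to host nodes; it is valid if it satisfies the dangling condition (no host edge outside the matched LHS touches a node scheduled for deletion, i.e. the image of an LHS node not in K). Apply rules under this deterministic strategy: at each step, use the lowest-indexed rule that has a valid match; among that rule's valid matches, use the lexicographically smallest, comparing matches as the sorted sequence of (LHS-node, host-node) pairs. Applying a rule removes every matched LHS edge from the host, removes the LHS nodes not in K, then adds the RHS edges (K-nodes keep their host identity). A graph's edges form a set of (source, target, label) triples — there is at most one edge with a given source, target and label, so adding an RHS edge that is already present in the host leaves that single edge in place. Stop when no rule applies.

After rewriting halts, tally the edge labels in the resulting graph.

initial: |V|=5 |E|=9  E = 0-q->2 0-q->3 2-p->0 2-p->2 2-q->4 3-p->0 3-p->3 4-p->2 4-p->4
step 1: apply R2 at {0↦0, 1↦3}  → |V|=4 |E|=6  E = 0-q->2 2-p->0 2-p->2 2-q->4 4-p->2 4-p->4
step 2: apply R2 at {0↦2, 1↦4}  → |V|=3 |E|=3  E = 0-q->2 2-p->0 2-p->2
step 3: apply R2 at {0↦0, 1↦2}  → |V|=2 |E|=0  E = ∅
final graph: no rule applies after step 3
NF edges: []

Answer: (no edges)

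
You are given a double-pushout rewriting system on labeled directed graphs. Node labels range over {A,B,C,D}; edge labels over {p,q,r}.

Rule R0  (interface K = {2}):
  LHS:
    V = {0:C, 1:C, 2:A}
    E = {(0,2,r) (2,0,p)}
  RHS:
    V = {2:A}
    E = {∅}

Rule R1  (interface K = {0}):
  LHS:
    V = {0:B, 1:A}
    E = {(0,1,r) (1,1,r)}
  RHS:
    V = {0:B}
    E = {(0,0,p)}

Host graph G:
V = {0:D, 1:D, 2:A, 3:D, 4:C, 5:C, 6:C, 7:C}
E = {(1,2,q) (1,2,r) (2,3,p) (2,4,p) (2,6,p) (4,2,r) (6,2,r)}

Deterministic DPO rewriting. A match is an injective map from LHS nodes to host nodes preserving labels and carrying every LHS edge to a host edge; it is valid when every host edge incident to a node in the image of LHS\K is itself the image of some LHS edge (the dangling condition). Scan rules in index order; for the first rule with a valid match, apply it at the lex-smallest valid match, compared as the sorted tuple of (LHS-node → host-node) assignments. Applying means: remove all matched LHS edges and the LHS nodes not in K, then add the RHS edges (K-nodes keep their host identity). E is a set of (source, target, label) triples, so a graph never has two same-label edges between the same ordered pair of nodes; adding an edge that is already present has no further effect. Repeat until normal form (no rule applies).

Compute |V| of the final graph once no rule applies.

Answer: 4

Steps:
[0] host  ⇒  8 nodes, 7 edges  {1-q->2 1-r->2 2-p->3 2-p->4 2-p->6 4-r->2 6-r->2}
[1] R0 @ {0↦4, 1↦5, 2↦2}  ⇒  6 nodes, 5 edges  {1-q->2 1-r->2 2-p->3 2-p->6 6-r->2}
[2] R0 @ {0↦6, 1↦7, 2↦2}  ⇒  4 nodes, 3 edges  {1-q->2 1-r->2 2-p->3}
halt: no rule applies after step 2
NF nodes: {0:D, 1:D, 2:A, 3:D}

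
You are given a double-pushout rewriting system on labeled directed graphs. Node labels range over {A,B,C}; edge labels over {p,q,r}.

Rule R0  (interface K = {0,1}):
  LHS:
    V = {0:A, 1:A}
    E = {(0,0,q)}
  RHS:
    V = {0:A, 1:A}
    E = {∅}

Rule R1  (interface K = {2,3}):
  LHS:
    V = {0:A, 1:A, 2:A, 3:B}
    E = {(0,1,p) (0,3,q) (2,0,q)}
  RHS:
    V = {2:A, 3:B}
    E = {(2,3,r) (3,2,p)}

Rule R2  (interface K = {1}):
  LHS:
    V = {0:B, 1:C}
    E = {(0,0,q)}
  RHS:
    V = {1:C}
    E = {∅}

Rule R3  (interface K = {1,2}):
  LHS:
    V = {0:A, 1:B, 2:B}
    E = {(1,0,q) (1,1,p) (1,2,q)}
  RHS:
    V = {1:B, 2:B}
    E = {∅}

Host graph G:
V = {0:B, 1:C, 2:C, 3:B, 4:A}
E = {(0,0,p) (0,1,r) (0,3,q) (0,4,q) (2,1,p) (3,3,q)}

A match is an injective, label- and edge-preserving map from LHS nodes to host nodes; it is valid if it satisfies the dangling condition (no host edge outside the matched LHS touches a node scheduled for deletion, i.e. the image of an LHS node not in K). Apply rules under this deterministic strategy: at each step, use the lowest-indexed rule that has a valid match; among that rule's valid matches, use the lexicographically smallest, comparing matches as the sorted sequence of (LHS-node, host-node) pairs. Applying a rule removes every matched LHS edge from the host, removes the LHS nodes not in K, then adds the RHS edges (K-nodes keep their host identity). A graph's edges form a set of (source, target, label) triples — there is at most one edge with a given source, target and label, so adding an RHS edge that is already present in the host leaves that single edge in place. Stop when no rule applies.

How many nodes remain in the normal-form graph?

start.  V:5 E:6  edges: 0-p->0 0-r->1 0-q->3 0-q->4 2-p->1 3-q->3
1. fire R3 via {0↦4, 1↦0, 2↦3}  →  V:4 E:3  edges: 0-r->1 2-p->1 3-q->3
2. fire R2 via {0↦3, 1↦1}  →  V:3 E:2  edges: 0-r->1 2-p->1
halt: no rule applies after step 2
NF nodes: {0:B, 1:C, 2:C}

Answer: 3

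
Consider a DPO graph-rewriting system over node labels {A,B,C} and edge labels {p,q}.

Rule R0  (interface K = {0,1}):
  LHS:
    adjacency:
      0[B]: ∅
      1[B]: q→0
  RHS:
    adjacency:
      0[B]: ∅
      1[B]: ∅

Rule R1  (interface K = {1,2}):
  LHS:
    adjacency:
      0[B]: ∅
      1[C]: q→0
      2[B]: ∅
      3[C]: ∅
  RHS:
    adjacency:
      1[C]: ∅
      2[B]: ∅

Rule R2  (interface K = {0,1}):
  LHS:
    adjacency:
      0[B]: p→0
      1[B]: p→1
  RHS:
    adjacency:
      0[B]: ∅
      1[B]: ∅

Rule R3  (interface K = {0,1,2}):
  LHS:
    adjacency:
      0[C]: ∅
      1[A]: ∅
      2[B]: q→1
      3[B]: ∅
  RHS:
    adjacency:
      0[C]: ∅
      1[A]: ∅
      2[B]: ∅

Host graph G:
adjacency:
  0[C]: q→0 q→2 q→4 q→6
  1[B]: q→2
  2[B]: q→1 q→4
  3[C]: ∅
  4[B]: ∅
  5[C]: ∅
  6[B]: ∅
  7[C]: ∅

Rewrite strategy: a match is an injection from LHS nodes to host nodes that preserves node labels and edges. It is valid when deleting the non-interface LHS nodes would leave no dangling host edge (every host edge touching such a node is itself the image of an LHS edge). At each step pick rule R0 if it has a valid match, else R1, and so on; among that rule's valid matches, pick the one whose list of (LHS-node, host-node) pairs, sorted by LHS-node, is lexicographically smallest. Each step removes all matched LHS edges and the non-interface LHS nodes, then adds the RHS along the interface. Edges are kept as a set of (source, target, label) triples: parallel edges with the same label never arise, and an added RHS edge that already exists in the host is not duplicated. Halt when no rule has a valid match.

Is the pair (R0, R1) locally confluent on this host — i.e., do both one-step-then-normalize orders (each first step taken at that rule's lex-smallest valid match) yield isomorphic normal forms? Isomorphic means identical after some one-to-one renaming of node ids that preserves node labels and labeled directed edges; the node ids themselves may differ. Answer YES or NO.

Answer: YES

Steps:
branch R0-first: apply at {0↦1, 1↦2} → |E|=6, then 5 more step(s) → NF |V|=2 |E|=1 V={0:C, 1:B} E=0-q->0
branch R1-first: apply at {0↦6, 1↦0, 2↦1, 3↦3} → |E|=6, then 5 more step(s) → NF |V|=2 |E|=1 V={0:C, 1:B} E=0-q->0
graphs isomorphic (equal up to label-preserving node renaming)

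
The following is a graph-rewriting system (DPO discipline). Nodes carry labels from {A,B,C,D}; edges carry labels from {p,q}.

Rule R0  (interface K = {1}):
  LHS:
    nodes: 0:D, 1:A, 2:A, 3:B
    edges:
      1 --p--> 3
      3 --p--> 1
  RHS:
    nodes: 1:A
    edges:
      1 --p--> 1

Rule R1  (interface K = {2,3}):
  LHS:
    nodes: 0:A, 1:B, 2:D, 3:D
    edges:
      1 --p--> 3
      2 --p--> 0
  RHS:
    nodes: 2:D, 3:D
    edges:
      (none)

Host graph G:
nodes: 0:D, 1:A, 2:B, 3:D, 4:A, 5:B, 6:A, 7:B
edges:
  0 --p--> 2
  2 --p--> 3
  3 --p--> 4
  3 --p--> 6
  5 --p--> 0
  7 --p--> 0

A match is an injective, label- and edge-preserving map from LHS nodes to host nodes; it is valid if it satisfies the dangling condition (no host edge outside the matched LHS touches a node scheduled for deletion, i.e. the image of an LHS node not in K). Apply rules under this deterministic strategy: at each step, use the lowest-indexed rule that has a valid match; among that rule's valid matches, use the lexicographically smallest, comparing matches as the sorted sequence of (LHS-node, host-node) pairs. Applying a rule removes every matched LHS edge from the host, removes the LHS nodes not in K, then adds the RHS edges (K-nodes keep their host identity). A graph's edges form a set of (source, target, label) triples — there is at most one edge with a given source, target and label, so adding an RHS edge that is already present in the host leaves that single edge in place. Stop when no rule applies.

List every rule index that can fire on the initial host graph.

R0: no valid match — LHS pattern not found
R1: 4 valid matches — {0↦4, 1↦5, 2↦3, 3↦0}, {0↦4, 1↦7, 2↦3, 3↦0}, {0↦6, 1↦5, 2↦3, 3↦0} (+1 more)

Answer: [R1]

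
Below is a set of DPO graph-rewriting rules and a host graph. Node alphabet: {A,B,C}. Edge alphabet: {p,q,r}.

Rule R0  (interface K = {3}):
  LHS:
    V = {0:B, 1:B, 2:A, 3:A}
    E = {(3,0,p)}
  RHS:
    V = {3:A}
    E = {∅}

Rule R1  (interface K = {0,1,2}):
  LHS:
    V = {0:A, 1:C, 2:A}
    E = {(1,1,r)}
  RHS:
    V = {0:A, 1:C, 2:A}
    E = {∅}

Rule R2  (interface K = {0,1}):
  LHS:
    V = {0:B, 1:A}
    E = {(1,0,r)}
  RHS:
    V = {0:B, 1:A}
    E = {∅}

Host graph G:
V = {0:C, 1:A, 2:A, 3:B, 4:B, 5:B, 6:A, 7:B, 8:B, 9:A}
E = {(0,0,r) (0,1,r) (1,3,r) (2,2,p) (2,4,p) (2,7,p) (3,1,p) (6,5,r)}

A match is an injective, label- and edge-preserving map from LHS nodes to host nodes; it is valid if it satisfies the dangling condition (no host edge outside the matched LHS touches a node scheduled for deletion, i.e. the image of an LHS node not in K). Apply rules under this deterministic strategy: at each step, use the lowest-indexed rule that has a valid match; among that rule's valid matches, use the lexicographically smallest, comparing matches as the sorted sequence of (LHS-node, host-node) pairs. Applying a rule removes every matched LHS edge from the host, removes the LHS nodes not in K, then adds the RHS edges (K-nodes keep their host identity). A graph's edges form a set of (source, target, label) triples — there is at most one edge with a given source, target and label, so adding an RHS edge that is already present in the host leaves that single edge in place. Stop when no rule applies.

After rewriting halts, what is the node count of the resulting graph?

Answer: 4

Rewrite trace:
start.  V:10 E:8  edges: 0-r->0 0-r->1 1-r->3 2-p->2 2-p->4 2-p->7 3-p->1 6-r->5
1. fire R0 via {0↦4, 1↦8, 2↦9, 3↦2}  →  V:7 E:7  edges: 0-r->0 0-r->1 1-r->3 2-p->2 2-p->7 3-p->1 6-r->5
2. fire R1 via {0↦1, 1↦0, 2↦2}  →  V:7 E:6  edges: 0-r->1 1-r->3 2-p->2 2-p->7 3-p->1 6-r->5
3. fire R2 via {0↦3, 1↦1}  →  V:7 E:5  edges: 0-r->1 2-p->2 2-p->7 3-p->1 6-r->5
4. fire R2 via {0↦5, 1↦6}  →  V:7 E:4  edges: 0-r->1 2-p->2 2-p->7 3-p->1
5. fire R0 via {0↦7, 1↦5, 2↦6, 3↦2}  →  V:4 E:3  edges: 0-r->1 2-p->2 3-p->1
final graph: no rule applies after step 5
NF nodes: {0:C, 1:A, 2:A, 3:B}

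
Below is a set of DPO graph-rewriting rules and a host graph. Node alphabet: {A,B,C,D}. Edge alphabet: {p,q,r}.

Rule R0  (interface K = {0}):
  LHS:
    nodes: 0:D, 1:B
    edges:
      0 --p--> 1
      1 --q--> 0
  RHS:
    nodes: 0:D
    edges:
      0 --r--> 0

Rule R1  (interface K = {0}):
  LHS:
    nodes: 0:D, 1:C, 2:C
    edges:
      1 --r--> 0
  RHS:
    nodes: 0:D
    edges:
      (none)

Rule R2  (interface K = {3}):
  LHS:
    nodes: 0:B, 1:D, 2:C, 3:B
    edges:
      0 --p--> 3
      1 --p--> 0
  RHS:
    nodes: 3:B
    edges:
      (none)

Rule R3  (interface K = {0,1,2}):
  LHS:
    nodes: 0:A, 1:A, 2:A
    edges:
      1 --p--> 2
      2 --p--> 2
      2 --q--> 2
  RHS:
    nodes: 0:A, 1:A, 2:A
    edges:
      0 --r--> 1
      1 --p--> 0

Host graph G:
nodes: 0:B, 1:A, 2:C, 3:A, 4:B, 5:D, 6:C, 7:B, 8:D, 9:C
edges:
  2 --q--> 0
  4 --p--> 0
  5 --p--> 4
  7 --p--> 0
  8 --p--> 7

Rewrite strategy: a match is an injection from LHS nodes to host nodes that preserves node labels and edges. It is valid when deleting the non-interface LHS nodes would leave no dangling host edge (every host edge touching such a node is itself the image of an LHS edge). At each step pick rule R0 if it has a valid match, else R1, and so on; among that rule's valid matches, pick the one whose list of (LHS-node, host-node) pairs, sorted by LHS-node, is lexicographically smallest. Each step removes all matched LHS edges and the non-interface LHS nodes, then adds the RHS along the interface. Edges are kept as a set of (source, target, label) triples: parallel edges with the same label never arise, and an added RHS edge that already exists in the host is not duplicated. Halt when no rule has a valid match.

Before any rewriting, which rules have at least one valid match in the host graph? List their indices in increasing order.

R0: no valid match — LHS pattern not found
R1: no valid match — LHS pattern not found
R2: 4 valid matches — {0↦4, 1↦5, 2↦6, 3↦0}, {0↦4, 1↦5, 2↦9, 3↦0}, {0↦7, 1↦8, 2↦6, 3↦0} (+1 more)
R3: no valid match — LHS pattern not found

Answer: [R2]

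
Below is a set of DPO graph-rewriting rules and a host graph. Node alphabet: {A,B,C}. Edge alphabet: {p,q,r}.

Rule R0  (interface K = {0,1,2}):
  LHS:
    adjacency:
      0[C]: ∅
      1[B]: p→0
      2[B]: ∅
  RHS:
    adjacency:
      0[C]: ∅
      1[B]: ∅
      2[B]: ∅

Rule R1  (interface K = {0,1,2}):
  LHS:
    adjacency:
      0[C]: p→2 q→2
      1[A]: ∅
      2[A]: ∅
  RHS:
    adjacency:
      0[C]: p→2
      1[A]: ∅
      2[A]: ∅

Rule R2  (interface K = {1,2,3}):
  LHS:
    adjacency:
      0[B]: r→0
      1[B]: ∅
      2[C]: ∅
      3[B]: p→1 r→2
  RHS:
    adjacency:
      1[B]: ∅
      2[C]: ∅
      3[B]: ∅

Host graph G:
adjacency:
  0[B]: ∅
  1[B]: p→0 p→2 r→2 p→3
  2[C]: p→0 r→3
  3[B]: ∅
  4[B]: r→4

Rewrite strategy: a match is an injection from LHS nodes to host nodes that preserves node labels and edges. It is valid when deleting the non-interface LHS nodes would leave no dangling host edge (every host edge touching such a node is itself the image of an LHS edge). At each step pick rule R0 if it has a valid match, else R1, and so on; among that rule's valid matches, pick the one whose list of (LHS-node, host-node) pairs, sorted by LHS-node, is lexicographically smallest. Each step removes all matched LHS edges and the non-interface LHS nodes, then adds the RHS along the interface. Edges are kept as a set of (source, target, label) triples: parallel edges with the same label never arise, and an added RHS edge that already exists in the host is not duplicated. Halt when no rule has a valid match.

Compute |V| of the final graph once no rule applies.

Answer: 4

Derivation:
[0] host  ⇒  5 nodes, 7 edges  {1-p->0 1-p->2 1-r->2 1-p->3 2-p->0 2-r->3 4-r->4}
[1] R0 @ {0↦2, 1↦1, 2↦0}  ⇒  5 nodes, 6 edges  {1-p->0 1-r->2 1-p->3 2-p->0 2-r->3 4-r->4}
[2] R2 @ {0↦4, 1↦0, 2↦2, 3↦1}  ⇒  4 nodes, 3 edges  {1-p->3 2-p->0 2-r->3}
normal form: no rule applies after step 2
NF nodes: {0:B, 1:B, 2:C, 3:B}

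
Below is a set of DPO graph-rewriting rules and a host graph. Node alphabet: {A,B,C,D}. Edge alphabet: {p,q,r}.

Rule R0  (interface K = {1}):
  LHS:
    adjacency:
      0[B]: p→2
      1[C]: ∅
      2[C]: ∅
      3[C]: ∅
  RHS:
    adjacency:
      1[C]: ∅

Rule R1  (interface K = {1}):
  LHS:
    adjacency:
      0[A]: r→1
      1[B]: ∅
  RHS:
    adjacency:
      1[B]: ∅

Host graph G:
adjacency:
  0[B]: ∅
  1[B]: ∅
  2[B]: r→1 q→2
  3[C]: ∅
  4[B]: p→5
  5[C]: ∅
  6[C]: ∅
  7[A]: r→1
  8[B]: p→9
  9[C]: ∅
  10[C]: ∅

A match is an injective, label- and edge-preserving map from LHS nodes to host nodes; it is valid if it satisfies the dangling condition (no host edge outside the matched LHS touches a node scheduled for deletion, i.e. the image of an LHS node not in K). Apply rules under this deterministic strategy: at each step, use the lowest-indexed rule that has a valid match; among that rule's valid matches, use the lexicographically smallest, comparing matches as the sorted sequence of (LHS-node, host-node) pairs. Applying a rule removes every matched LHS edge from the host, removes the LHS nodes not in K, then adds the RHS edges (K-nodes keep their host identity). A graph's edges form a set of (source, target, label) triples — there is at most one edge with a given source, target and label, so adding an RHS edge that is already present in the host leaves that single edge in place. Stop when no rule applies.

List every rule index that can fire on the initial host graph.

Answer: [R0,R1]

Derivation:
R0: 18 valid matches — {0↦4, 1↦3, 2↦5, 3↦6}, {0↦4, 1↦3, 2↦5, 3↦10}, {0↦4, 1↦6, 2↦5, 3↦3} (+15 more)
R1: 1 valid match — {0↦7, 1↦1}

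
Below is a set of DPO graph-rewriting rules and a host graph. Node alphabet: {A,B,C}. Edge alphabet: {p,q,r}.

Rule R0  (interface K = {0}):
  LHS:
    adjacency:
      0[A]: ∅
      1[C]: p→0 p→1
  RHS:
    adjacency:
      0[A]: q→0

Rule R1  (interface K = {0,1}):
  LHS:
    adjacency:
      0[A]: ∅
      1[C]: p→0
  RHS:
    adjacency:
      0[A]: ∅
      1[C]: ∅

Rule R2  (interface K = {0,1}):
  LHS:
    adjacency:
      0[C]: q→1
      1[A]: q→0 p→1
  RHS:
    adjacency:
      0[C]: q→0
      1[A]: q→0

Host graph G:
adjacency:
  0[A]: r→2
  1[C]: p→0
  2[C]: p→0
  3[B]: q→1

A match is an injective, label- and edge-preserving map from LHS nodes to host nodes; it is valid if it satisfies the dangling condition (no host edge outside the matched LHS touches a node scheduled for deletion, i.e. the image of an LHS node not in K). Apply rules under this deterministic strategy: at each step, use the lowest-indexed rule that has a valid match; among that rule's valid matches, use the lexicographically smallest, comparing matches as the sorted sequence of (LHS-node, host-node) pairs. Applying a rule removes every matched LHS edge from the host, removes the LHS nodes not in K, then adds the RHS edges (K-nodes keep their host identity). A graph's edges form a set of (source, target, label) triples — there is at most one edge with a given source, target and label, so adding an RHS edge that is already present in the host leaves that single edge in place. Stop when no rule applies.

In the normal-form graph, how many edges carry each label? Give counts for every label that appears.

Answer: q:1 r:1

Derivation:
[0] host  ⇒  4 nodes, 4 edges  {0-r->2 1-p->0 2-p->0 3-q->1}
[1] R1 @ {0↦0, 1↦1}  ⇒  4 nodes, 3 edges  {0-r->2 2-p->0 3-q->1}
[2] R1 @ {0↦0, 1↦2}  ⇒  4 nodes, 2 edges  {0-r->2 3-q->1}
halt: no rule applies after step 2
NF edges: [(0, 2, 'r'), (3, 1, 'q')]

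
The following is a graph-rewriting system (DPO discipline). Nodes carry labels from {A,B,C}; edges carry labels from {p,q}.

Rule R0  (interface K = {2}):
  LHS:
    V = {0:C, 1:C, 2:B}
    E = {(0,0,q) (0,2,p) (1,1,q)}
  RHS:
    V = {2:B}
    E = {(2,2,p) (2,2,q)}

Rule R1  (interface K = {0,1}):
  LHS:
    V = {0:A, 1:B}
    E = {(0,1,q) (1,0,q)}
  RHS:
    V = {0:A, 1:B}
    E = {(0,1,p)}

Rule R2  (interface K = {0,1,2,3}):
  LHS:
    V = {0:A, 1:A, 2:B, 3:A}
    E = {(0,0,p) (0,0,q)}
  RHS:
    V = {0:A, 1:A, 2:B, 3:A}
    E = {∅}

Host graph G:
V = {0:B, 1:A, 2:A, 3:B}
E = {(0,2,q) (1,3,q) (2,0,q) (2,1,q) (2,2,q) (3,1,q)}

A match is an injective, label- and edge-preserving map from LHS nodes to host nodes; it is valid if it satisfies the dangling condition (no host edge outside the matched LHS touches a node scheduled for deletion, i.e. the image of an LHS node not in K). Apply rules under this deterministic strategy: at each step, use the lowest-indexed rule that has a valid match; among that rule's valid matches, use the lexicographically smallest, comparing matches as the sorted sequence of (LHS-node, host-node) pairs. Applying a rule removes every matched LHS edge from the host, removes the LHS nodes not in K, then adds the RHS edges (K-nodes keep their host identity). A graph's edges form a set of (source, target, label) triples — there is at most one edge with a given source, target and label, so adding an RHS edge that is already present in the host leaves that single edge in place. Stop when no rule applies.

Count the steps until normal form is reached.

start.  V:4 E:6  edges: 0-q->2 1-q->3 2-q->0 2-q->1 2-q->2 3-q->1
1. fire R1 via {0↦1, 1↦3}  →  V:4 E:5  edges: 0-q->2 1-p->3 2-q->0 2-q->1 2-q->2
2. fire R1 via {0↦2, 1↦0}  →  V:4 E:4  edges: 1-p->3 2-p->0 2-q->1 2-q->2
halt: no rule applies after step 2

Answer: 2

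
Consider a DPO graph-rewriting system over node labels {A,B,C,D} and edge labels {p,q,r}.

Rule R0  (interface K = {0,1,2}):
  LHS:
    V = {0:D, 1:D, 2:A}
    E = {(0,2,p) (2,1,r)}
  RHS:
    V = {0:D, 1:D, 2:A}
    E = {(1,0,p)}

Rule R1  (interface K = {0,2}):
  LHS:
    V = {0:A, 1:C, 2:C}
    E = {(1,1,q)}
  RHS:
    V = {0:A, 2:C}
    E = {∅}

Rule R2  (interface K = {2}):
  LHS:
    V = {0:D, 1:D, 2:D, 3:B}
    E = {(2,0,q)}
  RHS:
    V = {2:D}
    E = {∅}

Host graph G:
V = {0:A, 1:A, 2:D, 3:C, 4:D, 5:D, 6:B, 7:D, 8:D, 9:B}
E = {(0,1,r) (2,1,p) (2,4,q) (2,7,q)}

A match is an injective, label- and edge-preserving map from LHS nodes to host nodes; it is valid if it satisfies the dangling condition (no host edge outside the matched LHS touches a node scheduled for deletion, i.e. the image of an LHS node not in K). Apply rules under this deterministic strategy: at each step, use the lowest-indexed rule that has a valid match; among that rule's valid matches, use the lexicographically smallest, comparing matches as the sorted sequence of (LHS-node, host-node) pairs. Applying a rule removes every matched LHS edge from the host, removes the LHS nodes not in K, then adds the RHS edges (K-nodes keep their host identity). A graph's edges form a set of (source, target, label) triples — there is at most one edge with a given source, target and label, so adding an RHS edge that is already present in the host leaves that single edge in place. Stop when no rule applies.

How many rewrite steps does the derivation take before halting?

Answer: 2

Rewrite trace:
[0] host  ⇒  10 nodes, 4 edges  {0-r->1 2-p->1 2-q->4 2-q->7}
[1] R2 @ {0↦4, 1↦5, 2↦2, 3↦6}  ⇒  7 nodes, 3 edges  {0-r->1 2-p->1 2-q->7}
[2] R2 @ {0↦7, 1↦8, 2↦2, 3↦9}  ⇒  4 nodes, 2 edges  {0-r->1 2-p->1}
normal form: no rule applies after step 2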